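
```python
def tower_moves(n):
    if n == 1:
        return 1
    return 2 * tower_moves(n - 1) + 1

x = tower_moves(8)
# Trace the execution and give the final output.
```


tower_moves(8)
= 2 * tower_moves(7) + 1
= 2 * (2 * tower_moves(6) + 1) + 1
= 2 * (2 * (2 * tower_moves(5) + 1) + 1) + 1
= 2 * (2 * (2 * (2 * tower_moves(4) + 1) + 1) + 1) + 1
= 2 * (2 * (2 * (2 * (2 * tower_moves(3) + 1) + 1) + 1) + 1) + 1
= 2 * (2 * (2 * (2 * (2 * (2 * tower_moves(2) + 1) + 1) + 1) + 1) + 1) + 1
= 2 * (2 * (2 * (2 * (2 * (2 * (2 * tower_moves(1) + 1) + 1) + 1) + 1) + 1) + 1) + 1
Now compute bottom-up:
tower_moves(1) = 1
tower_moves(2) = 2 * 1 + 1 = 3
tower_moves(3) = 2 * 3 + 1 = 7
tower_moves(4) = 2 * 7 + 1 = 15
tower_moves(5) = 2 * 15 + 1 = 31
tower_moves(6) = 2 * 31 + 1 = 63
tower_moves(7) = 2 * 63 + 1 = 127
tower_moves(8) = 2 * 127 + 1 = 255
= 255


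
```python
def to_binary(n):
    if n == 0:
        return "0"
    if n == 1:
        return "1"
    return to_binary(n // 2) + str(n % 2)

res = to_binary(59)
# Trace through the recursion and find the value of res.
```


to_binary(59)
= to_binary(29) + "1"
= to_binary(14) + "1" + "1"
= to_binary(7) + "0" + "1" + "1"
= to_binary(3) + "1" + "0" + "1" + "1"
= to_binary(1) + "1" + "1" + "0" + "1" + "1"
= "1" + "1" + "1" + "0" + "1" + "1"
= "111011"


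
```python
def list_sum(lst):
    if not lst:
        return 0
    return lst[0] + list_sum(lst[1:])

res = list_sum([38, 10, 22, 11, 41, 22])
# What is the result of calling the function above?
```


list_sum([38, 10, 22, 11, 41, 22])
= 38 + list_sum([10, 22, 11, 41, 22])
= 38 + 10 + list_sum([22, 11, 41, 22])
= 38 + 10 + 22 + list_sum([11, 41, 22])
= 38 + 10 + 22 + 11 + list_sum([41, 22])
= 38 + 10 + 22 + 11 + 41 + list_sum([22])
= 38 + 10 + 22 + 11 + 41 + 22 + list_sum([])
= 38 + 10 + 22 + 11 + 41 + 22 + 0
= 144


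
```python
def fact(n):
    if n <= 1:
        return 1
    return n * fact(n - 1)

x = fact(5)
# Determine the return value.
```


fact(5)
= 5 * fact(4)
= 5 * 4 * fact(3)
= 5 * 4 * 3 * fact(2)
= 5 * 4 * 3 * 2 * fact(1)
= 5 * 4 * 3 * 2 * 1
= 120


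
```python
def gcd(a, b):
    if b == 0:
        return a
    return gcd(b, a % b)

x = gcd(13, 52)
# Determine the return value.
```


gcd(13, 52)
= gcd(52, 13 % 52) = gcd(52, 13)
= gcd(13, 52 % 13) = gcd(13, 0)
b == 0, return a = 13


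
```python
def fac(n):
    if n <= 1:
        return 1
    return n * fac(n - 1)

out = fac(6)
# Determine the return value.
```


fac(6)
= 6 * fac(5)
= 6 * 5 * fac(4)
= 6 * 5 * 4 * fac(3)
= 6 * 5 * 4 * 3 * fac(2)
= 6 * 5 * 4 * 3 * 2 * fac(1)
= 6 * 5 * 4 * 3 * 2 * 1
= 720


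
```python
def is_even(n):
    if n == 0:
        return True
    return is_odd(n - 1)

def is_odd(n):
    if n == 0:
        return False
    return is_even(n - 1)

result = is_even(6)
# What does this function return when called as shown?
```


is_even(6)
= is_odd(5)
= is_even(4)
= is_odd(3)
= is_even(2)
= is_odd(1)
= is_even(0)
n == 0: return True
= True


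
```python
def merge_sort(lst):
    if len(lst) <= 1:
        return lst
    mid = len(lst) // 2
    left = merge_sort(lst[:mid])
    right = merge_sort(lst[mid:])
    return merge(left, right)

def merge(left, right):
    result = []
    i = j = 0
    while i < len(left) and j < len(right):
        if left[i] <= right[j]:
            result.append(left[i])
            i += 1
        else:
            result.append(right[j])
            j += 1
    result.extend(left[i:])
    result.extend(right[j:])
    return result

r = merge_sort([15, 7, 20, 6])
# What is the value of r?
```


merge_sort([15, 7, 20, 6])
Split into [15, 7] and [20, 6]
Left sorted: [7, 15]
Right sorted: [6, 20]
Merge [7, 15] and [6, 20]
= [6, 7, 15, 20]


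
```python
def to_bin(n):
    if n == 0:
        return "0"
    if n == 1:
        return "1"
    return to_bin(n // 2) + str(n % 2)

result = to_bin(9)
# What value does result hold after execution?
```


to_bin(9)
= to_bin(4) + "1"
= to_bin(2) + "0" + "1"
= to_bin(1) + "0" + "0" + "1"
= "1" + "0" + "0" + "1"
= "1001"


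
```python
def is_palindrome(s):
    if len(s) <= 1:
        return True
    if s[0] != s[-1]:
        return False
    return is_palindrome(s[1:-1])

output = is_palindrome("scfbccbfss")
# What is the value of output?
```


is_palindrome("scfbccbfss")
"scfbccbfss": s[0]='s' == s[-1]='s' -> is_palindrome("cfbccbfs")
"cfbccbfs": s[0]='c' != s[-1]='s' -> False
= False


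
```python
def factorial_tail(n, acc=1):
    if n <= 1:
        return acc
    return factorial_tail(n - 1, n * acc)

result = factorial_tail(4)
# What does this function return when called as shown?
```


factorial_tail(4, 1)
= factorial_tail(3, 4 * 1) = factorial_tail(3, 4)
= factorial_tail(2, 3 * 4) = factorial_tail(2, 12)
= factorial_tail(1, 2 * 12) = factorial_tail(1, 24)
n <= 1, return acc = 24


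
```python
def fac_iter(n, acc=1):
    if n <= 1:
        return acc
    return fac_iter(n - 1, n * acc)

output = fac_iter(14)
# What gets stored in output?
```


fac_iter(14, 1)
= fac_iter(13, 14 * 1) = fac_iter(13, 14)
= fac_iter(12, 13 * 14) = fac_iter(12, 182)
= fac_iter(11, 12 * 182) = fac_iter(11, 2184)
= fac_iter(10, 11 * 2184) = fac_iter(10, 24024)
= fac_iter(9, 10 * 24024) = fac_iter(9, 240240)
= fac_iter(8, 9 * 240240) = fac_iter(8, 2162160)
= fac_iter(7, 8 * 2162160) = fac_iter(7, 17297280)
= fac_iter(6, 7 * 17297280) = fac_iter(6, 121080960)
= fac_iter(5, 6 * 121080960) = fac_iter(5, 726485760)
= fac_iter(4, 5 * 726485760) = fac_iter(4, 3632428800)
= fac_iter(3, 4 * 3632428800) = fac_iter(3, 14529715200)
= fac_iter(2, 3 * 14529715200) = fac_iter(2, 43589145600)
= fac_iter(1, 2 * 43589145600) = fac_iter(1, 87178291200)
n <= 1, return acc = 87178291200


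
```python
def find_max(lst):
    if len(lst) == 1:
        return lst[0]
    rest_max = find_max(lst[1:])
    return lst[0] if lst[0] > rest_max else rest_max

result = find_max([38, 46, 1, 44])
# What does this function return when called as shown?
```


find_max([38, 46, 1, 44])
= compare 38 with find_max([46, 1, 44])
= compare 46 with find_max([1, 44])
= compare 1 with find_max([44])
Base: find_max([44]) = 44
compare 1 with 44: max = 44
compare 46 with 44: max = 46
compare 38 with 46: max = 46
= 46


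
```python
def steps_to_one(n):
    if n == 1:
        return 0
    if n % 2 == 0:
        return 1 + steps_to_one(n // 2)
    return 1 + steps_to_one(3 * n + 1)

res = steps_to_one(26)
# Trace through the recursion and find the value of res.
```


steps_to_one(26)
26 is even -> steps_to_one(13)
13 is odd -> 3*13+1 = 40 -> steps_to_one(40)
40 is even -> steps_to_one(20)
20 is even -> steps_to_one(10)
10 is even -> steps_to_one(5)
5 is odd -> 3*5+1 = 16 -> steps_to_one(16)
16 is even -> steps_to_one(8)
8 is even -> steps_to_one(4)
4 is even -> steps_to_one(2)
2 is even -> steps_to_one(1)
Reached 1 after 10 steps
= 10


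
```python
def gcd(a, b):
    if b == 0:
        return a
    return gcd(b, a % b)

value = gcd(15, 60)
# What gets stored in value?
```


gcd(15, 60)
= gcd(60, 15 % 60) = gcd(60, 15)
= gcd(15, 60 % 15) = gcd(15, 0)
b == 0, return a = 15


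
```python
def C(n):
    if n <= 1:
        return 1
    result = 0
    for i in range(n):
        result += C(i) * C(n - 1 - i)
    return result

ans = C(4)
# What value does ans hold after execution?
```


C(4)
= sum of C(i) * C(4-1-i) for i in 0..3
First compute sub-values bottom-up:
  C(0) = 1, C(1) = 1
  C(2) = 1*1 + 1*1 = 2
  C(3) = 1*2 + 1*1 + 2*1 = 5
Now C(4):
  C(0)*C(3) = 1*5 = 5
  C(1)*C(2) = 1*2 = 2
  C(2)*C(1) = 2*1 = 2
  C(3)*C(0) = 5*1 = 5
= 5 + 2 + 2 + 5
= 14


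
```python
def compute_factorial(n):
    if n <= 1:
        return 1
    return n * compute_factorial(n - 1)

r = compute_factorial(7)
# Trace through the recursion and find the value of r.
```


compute_factorial(7)
= 7 * compute_factorial(6)
= 7 * 6 * compute_factorial(5)
= 7 * 6 * 5 * compute_factorial(4)
= 7 * 6 * 5 * 4 * compute_factorial(3)
= 7 * 6 * 5 * 4 * 3 * compute_factorial(2)
= 7 * 6 * 5 * 4 * 3 * 2 * compute_factorial(1)
= 7 * 6 * 5 * 4 * 3 * 2 * 1
= 5040


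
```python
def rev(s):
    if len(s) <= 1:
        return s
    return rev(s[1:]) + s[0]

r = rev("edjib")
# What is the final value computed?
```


rev("edjib")
= rev("djib") + "e"
= rev("jib") + "d" + "e"
= rev("ib") + "j" + "d" + "e"
= rev("b") + "i" + "j" + "d" + "e"
= "b" + "i" + "j" + "d" + "e"
= "bijde"


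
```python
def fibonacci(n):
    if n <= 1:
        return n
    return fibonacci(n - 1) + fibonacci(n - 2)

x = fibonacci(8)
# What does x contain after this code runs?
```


fibonacci(8)
= fibonacci(7) + fibonacci(6)
= (fibonacci(6) + fibonacci(5)) + fibonacci(6)
Computing bottom-up: fibonacci(0)=0, fibonacci(1)=1, fibonacci(2)=1, fibonacci(3)=2, fibonacci(4)=3, fibonacci(5)=5, fibonacci(6)=8, fibonacci(7)=13, fibonacci(8)=21
= 21


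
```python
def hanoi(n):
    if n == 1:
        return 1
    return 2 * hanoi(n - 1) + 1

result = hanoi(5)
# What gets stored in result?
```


hanoi(5)
= 2 * hanoi(4) + 1
= 2 * (2 * hanoi(3) + 1) + 1
= 2 * (2 * (2 * hanoi(2) + 1) + 1) + 1
= 2 * (2 * (2 * (2 * hanoi(1) + 1) + 1) + 1) + 1
Now compute bottom-up:
hanoi(1) = 1
hanoi(2) = 2 * 1 + 1 = 3
hanoi(3) = 2 * 3 + 1 = 7
hanoi(4) = 2 * 7 + 1 = 15
hanoi(5) = 2 * 15 + 1 = 31
= 31


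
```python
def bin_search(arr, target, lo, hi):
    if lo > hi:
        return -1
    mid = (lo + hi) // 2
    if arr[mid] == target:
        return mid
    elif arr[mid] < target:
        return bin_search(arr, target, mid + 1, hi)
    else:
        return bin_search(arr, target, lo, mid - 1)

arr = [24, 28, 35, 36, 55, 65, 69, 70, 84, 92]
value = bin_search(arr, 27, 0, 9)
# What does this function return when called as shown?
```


bin_search(arr, 27, 0, 9)
lo=0, hi=9, mid=4, arr[mid]=55
55 > 27, search left half
lo=0, hi=3, mid=1, arr[mid]=28
28 > 27, search left half
lo=0, hi=0, mid=0, arr[mid]=24
24 < 27, search right half
lo > hi, target not found, return -1
= -1


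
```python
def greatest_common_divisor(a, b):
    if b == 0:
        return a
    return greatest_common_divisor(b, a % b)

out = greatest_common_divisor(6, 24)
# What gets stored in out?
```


greatest_common_divisor(6, 24)
= greatest_common_divisor(24, 6 % 24) = greatest_common_divisor(24, 6)
= greatest_common_divisor(6, 24 % 6) = greatest_common_divisor(6, 0)
b == 0, return a = 6


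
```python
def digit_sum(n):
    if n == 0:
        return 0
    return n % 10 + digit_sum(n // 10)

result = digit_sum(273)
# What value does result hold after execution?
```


digit_sum(273)
= 3 + digit_sum(27)
= 3 + 7 + digit_sum(2)
= 3 + 7 + 2 + digit_sum(0)
= 3 + 7 + 2 + 0
= 12


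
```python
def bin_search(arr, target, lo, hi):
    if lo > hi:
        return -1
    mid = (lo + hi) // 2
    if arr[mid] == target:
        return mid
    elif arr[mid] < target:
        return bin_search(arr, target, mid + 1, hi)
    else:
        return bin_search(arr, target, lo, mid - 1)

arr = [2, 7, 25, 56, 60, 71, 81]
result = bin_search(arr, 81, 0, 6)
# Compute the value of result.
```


bin_search(arr, 81, 0, 6)
lo=0, hi=6, mid=3, arr[mid]=56
56 < 81, search right half
lo=4, hi=6, mid=5, arr[mid]=71
71 < 81, search right half
lo=6, hi=6, mid=6, arr[mid]=81
arr[6] == 81, found at index 6
= 6


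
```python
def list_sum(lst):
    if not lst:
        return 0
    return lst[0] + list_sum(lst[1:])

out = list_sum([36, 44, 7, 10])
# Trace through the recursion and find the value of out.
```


list_sum([36, 44, 7, 10])
= 36 + list_sum([44, 7, 10])
= 36 + 44 + list_sum([7, 10])
= 36 + 44 + 7 + list_sum([10])
= 36 + 44 + 7 + 10 + list_sum([])
= 36 + 44 + 7 + 10 + 0
= 97


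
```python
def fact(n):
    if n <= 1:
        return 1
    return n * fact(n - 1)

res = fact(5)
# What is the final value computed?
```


fact(5)
= 5 * fact(4)
= 5 * 4 * fact(3)
= 5 * 4 * 3 * fact(2)
= 5 * 4 * 3 * 2 * fact(1)
= 5 * 4 * 3 * 2 * 1
= 120


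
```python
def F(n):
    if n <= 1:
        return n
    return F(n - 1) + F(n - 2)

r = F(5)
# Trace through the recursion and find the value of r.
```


F(5)
= F(4) + F(3)
= (F(3) + F(2)) + F(3)
Computing bottom-up: F(0)=0, F(1)=1, F(2)=1, F(3)=2, F(4)=3, F(5)=5
= 5


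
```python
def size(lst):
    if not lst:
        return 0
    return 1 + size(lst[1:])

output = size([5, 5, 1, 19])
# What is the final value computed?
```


size([5, 5, 1, 19])
= 1 + size([5, 1, 19])
= 1 + 1 + size([1, 19])
= 1 + 1 + 1 + size([19])
= 1 + 1 + 1 + 1 + size([])
= 1 + 1 + 1 + 1 + 0
= 4


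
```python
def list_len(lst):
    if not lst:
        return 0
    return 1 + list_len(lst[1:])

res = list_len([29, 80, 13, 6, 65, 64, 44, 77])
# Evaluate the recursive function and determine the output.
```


list_len([29, 80, 13, 6, 65, 64, 44, 77])
= 1 + list_len([80, 13, 6, 65, 64, 44, 77])
= 1 + 1 + list_len([13, 6, 65, 64, 44, 77])
= 1 + 1 + 1 + list_len([6, 65, 64, 44, 77])
= 1 + 1 + 1 + 1 + list_len([65, 64, 44, 77])
= 1 + 1 + 1 + 1 + 1 + list_len([64, 44, 77])
= 1 + 1 + 1 + 1 + 1 + 1 + list_len([44, 77])
= 1 + 1 + 1 + 1 + 1 + 1 + 1 + list_len([77])
= 1 + 1 + 1 + 1 + 1 + 1 + 1 + 1 + list_len([])
= 1 + 1 + 1 + 1 + 1 + 1 + 1 + 1 + 0
= 8


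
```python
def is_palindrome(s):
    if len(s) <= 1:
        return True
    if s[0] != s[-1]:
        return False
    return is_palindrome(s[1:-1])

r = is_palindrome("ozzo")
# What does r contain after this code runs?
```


is_palindrome("ozzo")
"ozzo": s[0]='o' == s[-1]='o' -> is_palindrome("zz")
"zz": s[0]='z' == s[-1]='z' -> is_palindrome("")
"": len <= 1 -> True
= True


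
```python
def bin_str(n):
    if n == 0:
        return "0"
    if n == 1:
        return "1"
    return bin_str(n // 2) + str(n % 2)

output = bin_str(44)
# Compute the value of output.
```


bin_str(44)
= bin_str(22) + "0"
= bin_str(11) + "0" + "0"
= bin_str(5) + "1" + "0" + "0"
= bin_str(2) + "1" + "1" + "0" + "0"
= bin_str(1) + "0" + "1" + "1" + "0" + "0"
= "1" + "0" + "1" + "1" + "0" + "0"
= "101100"


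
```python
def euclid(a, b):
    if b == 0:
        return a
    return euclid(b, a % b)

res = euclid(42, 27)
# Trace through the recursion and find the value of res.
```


euclid(42, 27)
= euclid(27, 42 % 27) = euclid(27, 15)
= euclid(15, 27 % 15) = euclid(15, 12)
= euclid(12, 15 % 12) = euclid(12, 3)
= euclid(3, 12 % 3) = euclid(3, 0)
b == 0, return a = 3


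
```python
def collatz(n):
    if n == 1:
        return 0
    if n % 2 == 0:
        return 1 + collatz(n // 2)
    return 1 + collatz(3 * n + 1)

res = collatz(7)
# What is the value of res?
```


collatz(7)
7 is odd -> 3*7+1 = 22 -> collatz(22)
22 is even -> collatz(11)
11 is odd -> 3*11+1 = 34 -> collatz(34)
34 is even -> collatz(17)
17 is odd -> 3*17+1 = 52 -> collatz(52)
52 is even -> collatz(26)
26 is even -> collatz(13)
13 is odd -> 3*13+1 = 40 -> collatz(40)
40 is even -> collatz(20)
20 is even -> collatz(10)
10 is even -> collatz(5)
5 is odd -> 3*5+1 = 16 -> collatz(16)
16 is even -> collatz(8)
8 is even -> collatz(4)
4 is even -> collatz(2)
2 is even -> collatz(1)
Reached 1 after 16 steps
= 16


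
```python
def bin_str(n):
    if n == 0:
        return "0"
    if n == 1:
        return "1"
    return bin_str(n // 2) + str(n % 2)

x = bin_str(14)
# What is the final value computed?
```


bin_str(14)
= bin_str(7) + "0"
= bin_str(3) + "1" + "0"
= bin_str(1) + "1" + "1" + "0"
= "1" + "1" + "1" + "0"
= "1110"


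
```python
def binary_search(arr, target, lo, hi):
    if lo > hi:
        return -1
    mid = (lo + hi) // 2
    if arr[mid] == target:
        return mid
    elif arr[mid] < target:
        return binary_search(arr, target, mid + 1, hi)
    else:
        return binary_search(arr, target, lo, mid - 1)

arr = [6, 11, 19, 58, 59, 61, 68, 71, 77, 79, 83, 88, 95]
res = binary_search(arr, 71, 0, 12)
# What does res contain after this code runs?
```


binary_search(arr, 71, 0, 12)
lo=0, hi=12, mid=6, arr[mid]=68
68 < 71, search right half
lo=7, hi=12, mid=9, arr[mid]=79
79 > 71, search left half
lo=7, hi=8, mid=7, arr[mid]=71
arr[7] == 71, found at index 7
= 7


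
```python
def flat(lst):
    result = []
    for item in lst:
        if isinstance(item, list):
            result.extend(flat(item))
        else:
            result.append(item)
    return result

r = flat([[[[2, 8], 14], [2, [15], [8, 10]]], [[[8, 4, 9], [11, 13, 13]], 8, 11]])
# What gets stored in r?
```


flat([[[[2, 8], 14], [2, [15], [8, 10]]], [[[8, 4, 9], [11, 13, 13]], 8, 11]])
Processing each element:
  [[[2, 8], 14], [2, [15], [8, 10]]] is a list -> flat recursively -> [2, 8, 14, 2, 15, 8, 10]
  [[[8, 4, 9], [11, 13, 13]], 8, 11] is a list -> flat recursively -> [8, 4, 9, 11, 13, 13, 8, 11]
= [2, 8, 14, 2, 15, 8, 10, 8, 4, 9, 11, 13, 13, 8, 11]


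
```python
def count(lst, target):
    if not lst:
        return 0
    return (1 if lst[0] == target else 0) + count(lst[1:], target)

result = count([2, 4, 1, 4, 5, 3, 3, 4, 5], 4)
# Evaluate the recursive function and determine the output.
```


count([2, 4, 1, 4, 5, 3, 3, 4, 5], 4)
lst[0]=2 != 4: 0 + count([4, 1, 4, 5, 3, 3, 4, 5], 4)
lst[0]=4 == 4: 1 + count([1, 4, 5, 3, 3, 4, 5], 4)
lst[0]=1 != 4: 0 + count([4, 5, 3, 3, 4, 5], 4)
lst[0]=4 == 4: 1 + count([5, 3, 3, 4, 5], 4)
lst[0]=5 != 4: 0 + count([3, 3, 4, 5], 4)
lst[0]=3 != 4: 0 + count([3, 4, 5], 4)
lst[0]=3 != 4: 0 + count([4, 5], 4)
lst[0]=4 == 4: 1 + count([5], 4)
lst[0]=5 != 4: 0 + count([], 4)
= 3


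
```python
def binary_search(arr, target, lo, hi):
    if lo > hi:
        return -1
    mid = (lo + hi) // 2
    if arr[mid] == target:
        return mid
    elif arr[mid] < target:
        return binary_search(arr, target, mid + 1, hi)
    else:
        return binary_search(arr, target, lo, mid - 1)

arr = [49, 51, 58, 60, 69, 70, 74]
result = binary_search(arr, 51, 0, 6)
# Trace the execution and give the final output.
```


binary_search(arr, 51, 0, 6)
lo=0, hi=6, mid=3, arr[mid]=60
60 > 51, search left half
lo=0, hi=2, mid=1, arr[mid]=51
arr[1] == 51, found at index 1
= 1


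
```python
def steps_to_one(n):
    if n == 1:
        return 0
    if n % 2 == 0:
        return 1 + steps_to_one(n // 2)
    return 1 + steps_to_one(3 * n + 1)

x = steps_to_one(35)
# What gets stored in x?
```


steps_to_one(35)
35 is odd -> 3*35+1 = 106 -> steps_to_one(106)
106 is even -> steps_to_one(53)
53 is odd -> 3*53+1 = 160 -> steps_to_one(160)
160 is even -> steps_to_one(80)
80 is even -> steps_to_one(40)
40 is even -> steps_to_one(20)
20 is even -> steps_to_one(10)
10 is even -> steps_to_one(5)
5 is odd -> 3*5+1 = 16 -> steps_to_one(16)
16 is even -> steps_to_one(8)
8 is even -> steps_to_one(4)
4 is even -> steps_to_one(2)
2 is even -> steps_to_one(1)
Reached 1 after 13 steps
= 13


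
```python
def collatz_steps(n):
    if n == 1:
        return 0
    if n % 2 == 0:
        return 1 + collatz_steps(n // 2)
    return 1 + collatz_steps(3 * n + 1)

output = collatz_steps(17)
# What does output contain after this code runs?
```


collatz_steps(17)
17 is odd -> 3*17+1 = 52 -> collatz_steps(52)
52 is even -> collatz_steps(26)
26 is even -> collatz_steps(13)
13 is odd -> 3*13+1 = 40 -> collatz_steps(40)
40 is even -> collatz_steps(20)
20 is even -> collatz_steps(10)
10 is even -> collatz_steps(5)
5 is odd -> 3*5+1 = 16 -> collatz_steps(16)
16 is even -> collatz_steps(8)
8 is even -> collatz_steps(4)
4 is even -> collatz_steps(2)
2 is even -> collatz_steps(1)
Reached 1 after 12 steps
= 12


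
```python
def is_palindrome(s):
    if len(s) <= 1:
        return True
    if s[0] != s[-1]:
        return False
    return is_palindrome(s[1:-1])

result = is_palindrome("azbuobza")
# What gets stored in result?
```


is_palindrome("azbuobza")
"azbuobza": s[0]='a' == s[-1]='a' -> is_palindrome("zbuobz")
"zbuobz": s[0]='z' == s[-1]='z' -> is_palindrome("buob")
"buob": s[0]='b' == s[-1]='b' -> is_palindrome("uo")
"uo": s[0]='u' != s[-1]='o' -> False
= False


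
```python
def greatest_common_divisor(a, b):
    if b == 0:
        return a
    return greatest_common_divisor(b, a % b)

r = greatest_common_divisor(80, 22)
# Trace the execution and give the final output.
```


greatest_common_divisor(80, 22)
= greatest_common_divisor(22, 80 % 22) = greatest_common_divisor(22, 14)
= greatest_common_divisor(14, 22 % 14) = greatest_common_divisor(14, 8)
= greatest_common_divisor(8, 14 % 8) = greatest_common_divisor(8, 6)
= greatest_common_divisor(6, 8 % 6) = greatest_common_divisor(6, 2)
= greatest_common_divisor(2, 6 % 2) = greatest_common_divisor(2, 0)
b == 0, return a = 2


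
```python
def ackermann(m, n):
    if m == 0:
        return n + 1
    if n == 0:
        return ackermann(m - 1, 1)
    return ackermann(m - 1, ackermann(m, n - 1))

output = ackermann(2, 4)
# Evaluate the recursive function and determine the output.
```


ackermann(2, 4)
= ackermann(1, ackermann(2, 3))
First compute ackermann(2, 3) = 9
= ackermann(1, 9)
= 11


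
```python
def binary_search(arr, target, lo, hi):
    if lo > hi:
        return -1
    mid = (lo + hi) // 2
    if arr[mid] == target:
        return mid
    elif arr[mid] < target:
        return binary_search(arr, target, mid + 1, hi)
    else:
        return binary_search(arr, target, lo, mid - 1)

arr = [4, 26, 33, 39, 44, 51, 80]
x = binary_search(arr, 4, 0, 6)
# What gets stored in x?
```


binary_search(arr, 4, 0, 6)
lo=0, hi=6, mid=3, arr[mid]=39
39 > 4, search left half
lo=0, hi=2, mid=1, arr[mid]=26
26 > 4, search left half
lo=0, hi=0, mid=0, arr[mid]=4
arr[0] == 4, found at index 0
= 0


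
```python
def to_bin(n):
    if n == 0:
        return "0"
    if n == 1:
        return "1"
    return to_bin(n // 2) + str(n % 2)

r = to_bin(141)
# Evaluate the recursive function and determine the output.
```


to_bin(141)
= to_bin(70) + "1"
= to_bin(35) + "0" + "1"
= to_bin(17) + "1" + "0" + "1"
= to_bin(8) + "1" + "1" + "0" + "1"
= to_bin(4) + "0" + "1" + "1" + "0" + "1"
= to_bin(2) + "0" + "0" + "1" + "1" + "0" + "1"
= to_bin(1) + "0" + "0" + "0" + "1" + "1" + "0" + "1"
= "1" + "0" + "0" + "0" + "1" + "1" + "0" + "1"
= "10001101"


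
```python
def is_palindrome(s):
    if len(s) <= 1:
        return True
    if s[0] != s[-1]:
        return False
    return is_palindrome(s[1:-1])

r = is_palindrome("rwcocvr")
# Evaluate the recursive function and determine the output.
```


is_palindrome("rwcocvr")
"rwcocvr": s[0]='r' == s[-1]='r' -> is_palindrome("wcocv")
"wcocv": s[0]='w' != s[-1]='v' -> False
= False


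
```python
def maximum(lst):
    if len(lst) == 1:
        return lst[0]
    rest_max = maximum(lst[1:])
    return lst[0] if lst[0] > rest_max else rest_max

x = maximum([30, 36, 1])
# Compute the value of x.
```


maximum([30, 36, 1])
= compare 30 with maximum([36, 1])
= compare 36 with maximum([1])
Base: maximum([1]) = 1
compare 36 with 1: max = 36
compare 30 with 36: max = 36
= 36


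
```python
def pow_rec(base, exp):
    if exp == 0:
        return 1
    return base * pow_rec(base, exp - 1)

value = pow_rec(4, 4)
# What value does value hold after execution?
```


pow_rec(4, 4)
= 4 * pow_rec(4, 3)
= 4 * 4 * pow_rec(4, 2)
= 4 * 4 * 4 * pow_rec(4, 1)
= 4 * 4 * 4 * 4 * pow_rec(4, 0)
= 4 * 4 * 4 * 4 * 1
= 256


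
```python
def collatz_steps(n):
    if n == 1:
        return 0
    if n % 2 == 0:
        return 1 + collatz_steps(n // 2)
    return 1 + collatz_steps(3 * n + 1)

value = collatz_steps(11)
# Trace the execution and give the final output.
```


collatz_steps(11)
11 is odd -> 3*11+1 = 34 -> collatz_steps(34)
34 is even -> collatz_steps(17)
17 is odd -> 3*17+1 = 52 -> collatz_steps(52)
52 is even -> collatz_steps(26)
26 is even -> collatz_steps(13)
13 is odd -> 3*13+1 = 40 -> collatz_steps(40)
40 is even -> collatz_steps(20)
20 is even -> collatz_steps(10)
10 is even -> collatz_steps(5)
5 is odd -> 3*5+1 = 16 -> collatz_steps(16)
16 is even -> collatz_steps(8)
8 is even -> collatz_steps(4)
4 is even -> collatz_steps(2)
2 is even -> collatz_steps(1)
Reached 1 after 14 steps
= 14


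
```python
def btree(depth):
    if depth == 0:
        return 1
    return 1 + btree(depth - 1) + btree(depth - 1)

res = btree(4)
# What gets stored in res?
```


btree(4)
= 1 + btree(3) + btree(3)
= 1 + 2 * btree(3)
btree(k) = 2^(k+1) - 1
btree(0) = 1
btree(1) = 3
btree(2) = 7
btree(3) = 15
btree(4) = 31
btree(4) = 2^5 - 1 = 31


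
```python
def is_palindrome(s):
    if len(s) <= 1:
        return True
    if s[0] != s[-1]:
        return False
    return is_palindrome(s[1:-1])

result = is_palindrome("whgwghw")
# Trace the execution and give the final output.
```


is_palindrome("whgwghw")
"whgwghw": s[0]='w' == s[-1]='w' -> is_palindrome("hgwgh")
"hgwgh": s[0]='h' == s[-1]='h' -> is_palindrome("gwg")
"gwg": s[0]='g' == s[-1]='g' -> is_palindrome("w")
"w": len <= 1 -> True
= True


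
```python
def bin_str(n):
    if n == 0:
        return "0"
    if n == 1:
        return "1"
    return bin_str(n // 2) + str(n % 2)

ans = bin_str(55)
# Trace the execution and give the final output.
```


bin_str(55)
= bin_str(27) + "1"
= bin_str(13) + "1" + "1"
= bin_str(6) + "1" + "1" + "1"
= bin_str(3) + "0" + "1" + "1" + "1"
= bin_str(1) + "1" + "0" + "1" + "1" + "1"
= "1" + "1" + "0" + "1" + "1" + "1"
= "110111"


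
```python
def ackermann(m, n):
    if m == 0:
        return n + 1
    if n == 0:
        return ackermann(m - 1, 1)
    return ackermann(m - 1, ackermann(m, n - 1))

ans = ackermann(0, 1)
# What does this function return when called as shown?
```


ackermann(0, 1)
m == 0: return 1 + 1 = 2
= 2


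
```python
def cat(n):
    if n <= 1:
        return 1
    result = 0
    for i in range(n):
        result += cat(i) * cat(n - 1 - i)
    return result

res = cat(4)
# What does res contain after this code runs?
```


cat(4)
= sum of cat(i) * cat(4-1-i) for i in 0..3
First compute sub-values bottom-up:
  cat(0) = 1, cat(1) = 1
  cat(2) = 1*1 + 1*1 = 2
  cat(3) = 1*2 + 1*1 + 2*1 = 5
Now cat(4):
  cat(0)*cat(3) = 1*5 = 5
  cat(1)*cat(2) = 1*2 = 2
  cat(2)*cat(1) = 2*1 = 2
  cat(3)*cat(0) = 5*1 = 5
= 5 + 2 + 2 + 5
= 14


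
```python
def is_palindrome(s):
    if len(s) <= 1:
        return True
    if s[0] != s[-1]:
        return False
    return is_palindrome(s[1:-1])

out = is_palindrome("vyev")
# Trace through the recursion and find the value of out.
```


is_palindrome("vyev")
"vyev": s[0]='v' == s[-1]='v' -> is_palindrome("ye")
"ye": s[0]='y' != s[-1]='e' -> False
= False


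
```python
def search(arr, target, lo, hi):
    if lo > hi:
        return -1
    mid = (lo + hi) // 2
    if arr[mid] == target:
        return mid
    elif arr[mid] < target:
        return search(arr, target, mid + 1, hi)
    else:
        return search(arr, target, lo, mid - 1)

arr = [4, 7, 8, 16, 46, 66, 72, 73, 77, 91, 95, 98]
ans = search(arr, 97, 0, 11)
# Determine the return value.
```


search(arr, 97, 0, 11)
lo=0, hi=11, mid=5, arr[mid]=66
66 < 97, search right half
lo=6, hi=11, mid=8, arr[mid]=77
77 < 97, search right half
lo=9, hi=11, mid=10, arr[mid]=95
95 < 97, search right half
lo=11, hi=11, mid=11, arr[mid]=98
98 > 97, search left half
lo > hi, target not found, return -1
= -1


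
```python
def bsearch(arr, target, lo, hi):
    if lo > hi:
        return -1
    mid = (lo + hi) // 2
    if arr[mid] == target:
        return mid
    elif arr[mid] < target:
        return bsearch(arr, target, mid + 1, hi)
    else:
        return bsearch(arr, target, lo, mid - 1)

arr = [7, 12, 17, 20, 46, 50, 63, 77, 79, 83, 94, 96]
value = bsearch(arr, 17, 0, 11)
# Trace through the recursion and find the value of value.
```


bsearch(arr, 17, 0, 11)
lo=0, hi=11, mid=5, arr[mid]=50
50 > 17, search left half
lo=0, hi=4, mid=2, arr[mid]=17
arr[2] == 17, found at index 2
= 2


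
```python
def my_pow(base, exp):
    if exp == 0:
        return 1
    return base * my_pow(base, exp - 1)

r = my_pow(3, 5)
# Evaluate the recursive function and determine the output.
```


my_pow(3, 5)
= 3 * my_pow(3, 4)
= 3 * 3 * my_pow(3, 3)
= 3 * 3 * 3 * my_pow(3, 2)
= 3 * 3 * 3 * 3 * my_pow(3, 1)
= 3 * 3 * 3 * 3 * 3 * my_pow(3, 0)
= 3 * 3 * 3 * 3 * 3 * 1
= 243


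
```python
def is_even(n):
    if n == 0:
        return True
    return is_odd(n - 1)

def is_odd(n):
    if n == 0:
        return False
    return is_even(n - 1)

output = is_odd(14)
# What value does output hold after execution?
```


is_odd(14)
= is_even(13)
= is_odd(12)
= is_even(11)
= is_odd(10)
= is_even(9)
= is_odd(8)
= is_even(7)
= is_odd(6)
= is_even(5)
= is_odd(4)
= is_even(3)
= is_odd(2)
= is_even(1)
= is_odd(0)
n == 0: return False
= False


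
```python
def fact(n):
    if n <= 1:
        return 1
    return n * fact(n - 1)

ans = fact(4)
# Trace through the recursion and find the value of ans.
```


fact(4)
= 4 * fact(3)
= 4 * 3 * fact(2)
= 4 * 3 * 2 * fact(1)
= 4 * 3 * 2 * 1
= 24


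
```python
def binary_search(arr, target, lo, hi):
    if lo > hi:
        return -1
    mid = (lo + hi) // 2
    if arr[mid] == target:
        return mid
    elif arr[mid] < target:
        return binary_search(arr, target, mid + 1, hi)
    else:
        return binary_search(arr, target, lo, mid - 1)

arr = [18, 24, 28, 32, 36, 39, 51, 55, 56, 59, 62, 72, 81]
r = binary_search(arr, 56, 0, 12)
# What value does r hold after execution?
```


binary_search(arr, 56, 0, 12)
lo=0, hi=12, mid=6, arr[mid]=51
51 < 56, search right half
lo=7, hi=12, mid=9, arr[mid]=59
59 > 56, search left half
lo=7, hi=8, mid=7, arr[mid]=55
55 < 56, search right half
lo=8, hi=8, mid=8, arr[mid]=56
arr[8] == 56, found at index 8
= 8


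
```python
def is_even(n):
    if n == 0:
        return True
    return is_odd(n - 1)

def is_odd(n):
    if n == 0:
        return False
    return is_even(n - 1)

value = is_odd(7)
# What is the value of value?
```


is_odd(7)
= is_even(6)
= is_odd(5)
= is_even(4)
= is_odd(3)
= is_even(2)
= is_odd(1)
= is_even(0)
n == 0: return True
= True


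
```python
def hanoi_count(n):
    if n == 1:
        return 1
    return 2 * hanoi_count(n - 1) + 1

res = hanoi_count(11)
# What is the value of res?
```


hanoi_count(11)
= 2 * hanoi_count(10) + 1
= 2 * (2 * hanoi_count(9) + 1) + 1
= 2 * (2 * (2 * hanoi_count(8) + 1) + 1) + 1
= 2 * (2 * (2 * (2 * hanoi_count(7) + 1) + 1) + 1) + 1
= 2 * (2 * (2 * (2 * (2 * hanoi_count(6) + 1) + 1) + 1) + 1) + 1
= 2 * (2 * (2 * (2 * (2 * (2 * hanoi_count(5) + 1) + 1) + 1) + 1) + 1) + 1
= 2 * (2 * (2 * (2 * (2 * (2 * (2 * hanoi_count(4) + 1) + 1) + 1) + 1) + 1) + 1) + 1
= 2 * (2 * (2 * (2 * (2 * (2 * (2 * (2 * hanoi_count(3) + 1) + 1) + 1) + 1) + 1) + 1) + 1) + 1
= 2 * (2 * (2 * (2 * (2 * (2 * (2 * (2 * (2 * hanoi_count(2) + 1) + 1) + 1) + 1) + 1) + 1) + 1) + 1) + 1
= 2 * (2 * (2 * (2 * (2 * (2 * (2 * (2 * (2 * (2 * hanoi_count(1) + 1) + 1) + 1) + 1) + 1) + 1) + 1) + 1) + 1) + 1
Now compute bottom-up:
hanoi_count(1) = 1
hanoi_count(2) = 2 * 1 + 1 = 3
hanoi_count(3) = 2 * 3 + 1 = 7
hanoi_count(4) = 2 * 7 + 1 = 15
hanoi_count(5) = 2 * 15 + 1 = 31
hanoi_count(6) = 2 * 31 + 1 = 63
hanoi_count(7) = 2 * 63 + 1 = 127
hanoi_count(8) = 2 * 127 + 1 = 255
hanoi_count(9) = 2 * 255 + 1 = 511
hanoi_count(10) = 2 * 511 + 1 = 1023
hanoi_count(11) = 2 * 1023 + 1 = 2047
= 2047


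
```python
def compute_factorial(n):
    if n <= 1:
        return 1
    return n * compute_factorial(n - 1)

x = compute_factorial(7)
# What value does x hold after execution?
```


compute_factorial(7)
= 7 * compute_factorial(6)
= 7 * 6 * compute_factorial(5)
= 7 * 6 * 5 * compute_factorial(4)
= 7 * 6 * 5 * 4 * compute_factorial(3)
= 7 * 6 * 5 * 4 * 3 * compute_factorial(2)
= 7 * 6 * 5 * 4 * 3 * 2 * compute_factorial(1)
= 7 * 6 * 5 * 4 * 3 * 2 * 1
= 5040


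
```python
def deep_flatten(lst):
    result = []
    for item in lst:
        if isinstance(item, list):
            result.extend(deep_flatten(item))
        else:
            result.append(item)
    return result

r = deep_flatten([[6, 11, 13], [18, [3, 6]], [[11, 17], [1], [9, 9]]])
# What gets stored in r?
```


deep_flatten([[6, 11, 13], [18, [3, 6]], [[11, 17], [1], [9, 9]]])
Processing each element:
  [6, 11, 13] is a list -> deep_flatten recursively -> [6, 11, 13]
  [18, [3, 6]] is a list -> deep_flatten recursively -> [18, 3, 6]
  [[11, 17], [1], [9, 9]] is a list -> deep_flatten recursively -> [11, 17, 1, 9, 9]
= [6, 11, 13, 18, 3, 6, 11, 17, 1, 9, 9]


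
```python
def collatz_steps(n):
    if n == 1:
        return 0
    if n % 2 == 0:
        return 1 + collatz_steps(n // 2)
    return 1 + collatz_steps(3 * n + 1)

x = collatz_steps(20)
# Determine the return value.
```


collatz_steps(20)
20 is even -> collatz_steps(10)
10 is even -> collatz_steps(5)
5 is odd -> 3*5+1 = 16 -> collatz_steps(16)
16 is even -> collatz_steps(8)
8 is even -> collatz_steps(4)
4 is even -> collatz_steps(2)
2 is even -> collatz_steps(1)
Reached 1 after 7 steps
= 7


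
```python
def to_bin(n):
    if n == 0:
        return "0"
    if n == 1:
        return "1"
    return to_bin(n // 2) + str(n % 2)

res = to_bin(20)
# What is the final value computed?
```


to_bin(20)
= to_bin(10) + "0"
= to_bin(5) + "0" + "0"
= to_bin(2) + "1" + "0" + "0"
= to_bin(1) + "0" + "1" + "0" + "0"
= "1" + "0" + "1" + "0" + "0"
= "10100"


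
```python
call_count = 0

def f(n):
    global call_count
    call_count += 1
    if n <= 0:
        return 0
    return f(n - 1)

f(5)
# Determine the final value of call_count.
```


f(5) calls f(4) calls ... calls f(0)
Total calls: 5 + 1 (for base case) = 6


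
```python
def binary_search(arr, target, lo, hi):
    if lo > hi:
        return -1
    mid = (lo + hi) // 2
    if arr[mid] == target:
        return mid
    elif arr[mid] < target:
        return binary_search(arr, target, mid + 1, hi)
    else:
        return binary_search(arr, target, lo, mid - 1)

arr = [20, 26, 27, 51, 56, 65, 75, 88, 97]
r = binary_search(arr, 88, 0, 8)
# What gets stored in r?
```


binary_search(arr, 88, 0, 8)
lo=0, hi=8, mid=4, arr[mid]=56
56 < 88, search right half
lo=5, hi=8, mid=6, arr[mid]=75
75 < 88, search right half
lo=7, hi=8, mid=7, arr[mid]=88
arr[7] == 88, found at index 7
= 7


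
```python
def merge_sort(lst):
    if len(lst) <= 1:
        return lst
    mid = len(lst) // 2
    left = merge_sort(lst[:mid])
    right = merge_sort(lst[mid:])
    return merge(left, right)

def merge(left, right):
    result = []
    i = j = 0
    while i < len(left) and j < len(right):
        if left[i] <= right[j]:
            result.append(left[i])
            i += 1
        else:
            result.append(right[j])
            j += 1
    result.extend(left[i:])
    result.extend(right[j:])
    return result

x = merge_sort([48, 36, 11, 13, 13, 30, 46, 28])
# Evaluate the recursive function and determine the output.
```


merge_sort([48, 36, 11, 13, 13, 30, 46, 28])
Split into [48, 36, 11, 13] and [13, 30, 46, 28]
Left sorted: [11, 13, 36, 48]
Right sorted: [13, 28, 30, 46]
Merge [11, 13, 36, 48] and [13, 28, 30, 46]
= [11, 13, 13, 28, 30, 36, 46, 48]


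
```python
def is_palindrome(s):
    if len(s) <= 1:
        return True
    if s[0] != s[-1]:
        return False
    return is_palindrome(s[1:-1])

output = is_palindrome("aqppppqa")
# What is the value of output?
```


is_palindrome("aqppppqa")
"aqppppqa": s[0]='a' == s[-1]='a' -> is_palindrome("qppppq")
"qppppq": s[0]='q' == s[-1]='q' -> is_palindrome("pppp")
"pppp": s[0]='p' == s[-1]='p' -> is_palindrome("pp")
"pp": s[0]='p' == s[-1]='p' -> is_palindrome("")
"": len <= 1 -> True
= True


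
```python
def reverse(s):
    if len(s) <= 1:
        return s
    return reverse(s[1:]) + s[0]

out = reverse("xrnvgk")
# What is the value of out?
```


reverse("xrnvgk")
= reverse("rnvgk") + "x"
= reverse("nvgk") + "r" + "x"
= reverse("vgk") + "n" + "r" + "x"
= reverse("gk") + "v" + "n" + "r" + "x"
= reverse("k") + "g" + "v" + "n" + "r" + "x"
= "k" + "g" + "v" + "n" + "r" + "x"
= "kgvnrx"


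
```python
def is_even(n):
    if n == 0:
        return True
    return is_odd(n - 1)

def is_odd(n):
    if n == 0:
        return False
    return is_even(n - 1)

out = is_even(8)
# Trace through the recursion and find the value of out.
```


is_even(8)
= is_odd(7)
= is_even(6)
= is_odd(5)
= is_even(4)
= is_odd(3)
= is_even(2)
= is_odd(1)
= is_even(0)
n == 0: return True
= True


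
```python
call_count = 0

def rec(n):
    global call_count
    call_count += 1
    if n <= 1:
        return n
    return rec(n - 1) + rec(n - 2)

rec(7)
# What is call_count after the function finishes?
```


rec(7) calls rec(6) and rec(5); each non-base call branches into two more.
Let C(k) = total number of calls made by rec(k), including the call to rec(k) itself.
Base cases: C(0) = 1, C(1) = 1
Recurrence: C(k) = 1 + C(k-1) + C(k-2)
  C(2) = 1 + C(1) + C(0) = 1 + 1 + 1 = 3
  C(3) = 1 + C(2) + C(1) = 1 + 3 + 1 = 5
  C(4) = 1 + C(3) + C(2) = 1 + 5 + 3 = 9
  C(5) = 1 + C(4) + C(3) = 1 + 9 + 5 = 15
  C(6) = 1 + C(5) + C(4) = 1 + 15 + 9 = 25
  C(7) = 1 + C(6) + C(5) = 1 + 25 + 15 = 41
Total calls = C(7) = 41


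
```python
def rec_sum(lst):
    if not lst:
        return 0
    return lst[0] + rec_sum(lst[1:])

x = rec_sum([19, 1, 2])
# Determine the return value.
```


rec_sum([19, 1, 2])
= 19 + rec_sum([1, 2])
= 19 + 1 + rec_sum([2])
= 19 + 1 + 2 + rec_sum([])
= 19 + 1 + 2 + 0
= 22


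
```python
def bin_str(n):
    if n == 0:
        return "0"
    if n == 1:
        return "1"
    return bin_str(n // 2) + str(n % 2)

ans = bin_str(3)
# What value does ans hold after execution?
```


bin_str(3)
= bin_str(1) + "1"
= "1" + "1"
= "11"


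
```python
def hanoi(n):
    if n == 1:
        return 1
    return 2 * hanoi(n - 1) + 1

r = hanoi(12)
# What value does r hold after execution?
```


hanoi(12)
= 2 * hanoi(11) + 1
= 2 * (2 * hanoi(10) + 1) + 1
= 2 * (2 * (2 * hanoi(9) + 1) + 1) + 1
= 2 * (2 * (2 * (2 * hanoi(8) + 1) + 1) + 1) + 1
= 2 * (2 * (2 * (2 * (2 * hanoi(7) + 1) + 1) + 1) + 1) + 1
= 2 * (2 * (2 * (2 * (2 * (2 * hanoi(6) + 1) + 1) + 1) + 1) + 1) + 1
= 2 * (2 * (2 * (2 * (2 * (2 * (2 * hanoi(5) + 1) + 1) + 1) + 1) + 1) + 1) + 1
= 2 * (2 * (2 * (2 * (2 * (2 * (2 * (2 * hanoi(4) + 1) + 1) + 1) + 1) + 1) + 1) + 1) + 1
= 2 * (2 * (2 * (2 * (2 * (2 * (2 * (2 * (2 * hanoi(3) + 1) + 1) + 1) + 1) + 1) + 1) + 1) + 1) + 1
= 2 * (2 * (2 * (2 * (2 * (2 * (2 * (2 * (2 * (2 * hanoi(2) + 1) + 1) + 1) + 1) + 1) + 1) + 1) + 1) + 1) + 1
= 2 * (2 * (2 * (2 * (2 * (2 * (2 * (2 * (2 * (2 * (2 * hanoi(1) + 1) + 1) + 1) + 1) + 1) + 1) + 1) + 1) + 1) + 1) + 1
Now compute bottom-up:
hanoi(1) = 1
hanoi(2) = 2 * 1 + 1 = 3
hanoi(3) = 2 * 3 + 1 = 7
hanoi(4) = 2 * 7 + 1 = 15
hanoi(5) = 2 * 15 + 1 = 31
hanoi(6) = 2 * 31 + 1 = 63
hanoi(7) = 2 * 63 + 1 = 127
hanoi(8) = 2 * 127 + 1 = 255
hanoi(9) = 2 * 255 + 1 = 511
hanoi(10) = 2 * 511 + 1 = 1023
hanoi(11) = 2 * 1023 + 1 = 2047
hanoi(12) = 2 * 2047 + 1 = 4095
= 4095


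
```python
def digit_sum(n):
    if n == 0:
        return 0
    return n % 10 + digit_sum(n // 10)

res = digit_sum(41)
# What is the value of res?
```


digit_sum(41)
= 1 + digit_sum(4)
= 1 + 4 + digit_sum(0)
= 1 + 4 + 0
= 5


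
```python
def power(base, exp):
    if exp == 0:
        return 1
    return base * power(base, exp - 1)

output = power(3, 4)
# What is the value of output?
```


power(3, 4)
= 3 * power(3, 3)
= 3 * 3 * power(3, 2)
= 3 * 3 * 3 * power(3, 1)
= 3 * 3 * 3 * 3 * power(3, 0)
= 3 * 3 * 3 * 3 * 1
= 81


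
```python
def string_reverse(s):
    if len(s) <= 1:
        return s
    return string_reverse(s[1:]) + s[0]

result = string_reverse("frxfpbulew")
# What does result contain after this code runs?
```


string_reverse("frxfpbulew")
= string_reverse("rxfpbulew") + "f"
= string_reverse("xfpbulew") + "r" + "f"
= string_reverse("fpbulew") + "x" + "r" + "f"
= string_reverse("pbulew") + "f" + "x" + "r" + "f"
= string_reverse("bulew") + "p" + "f" + "x" + "r" + "f"
= string_reverse("ulew") + "b" + "p" + "f" + "x" + "r" + "f"
= string_reverse("lew") + "u" + "b" + "p" + "f" + "x" + "r" + "f"
= string_reverse("ew") + "l" + "u" + "b" + "p" + "f" + "x" + "r" + "f"
= string_reverse("w") + "e" + "l" + "u" + "b" + "p" + "f" + "x" + "r" + "f"
= "w" + "e" + "l" + "u" + "b" + "p" + "f" + "x" + "r" + "f"
= "welubpfxrf"


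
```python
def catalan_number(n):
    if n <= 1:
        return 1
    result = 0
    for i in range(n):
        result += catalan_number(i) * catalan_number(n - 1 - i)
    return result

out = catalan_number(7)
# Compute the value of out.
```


catalan_number(7)
= sum of catalan_number(i) * catalan_number(7-1-i) for i in 0..6
First compute sub-values bottom-up:
  catalan_number(0) = 1, catalan_number(1) = 1
  catalan_number(2) = 1*1 + 1*1 = 2
  catalan_number(3) = 1*2 + 1*1 + 2*1 = 5
  catalan_number(4) = 1*5 + 1*2 + 2*1 + 5*1 = 14
  catalan_number(5) = 1*14 + 1*5 + 2*2 + 5*1 + 14*1 = 42
  catalan_number(6) = 1*42 + 1*14 + 2*5 + 5*2 + 14*1 + 42*1 = 132
Now catalan_number(7):
  catalan_number(0)*catalan_number(6) = 1*132 = 132
  catalan_number(1)*catalan_number(5) = 1*42 = 42
  catalan_number(2)*catalan_number(4) = 2*14 = 28
  catalan_number(3)*catalan_number(3) = 5*5 = 25
  catalan_number(4)*catalan_number(2) = 14*2 = 28
  catalan_number(5)*catalan_number(1) = 42*1 = 42
  catalan_number(6)*catalan_number(0) = 132*1 = 132
= 132 + 42 + 28 + 25 + 28 + 42 + 132
= 429
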